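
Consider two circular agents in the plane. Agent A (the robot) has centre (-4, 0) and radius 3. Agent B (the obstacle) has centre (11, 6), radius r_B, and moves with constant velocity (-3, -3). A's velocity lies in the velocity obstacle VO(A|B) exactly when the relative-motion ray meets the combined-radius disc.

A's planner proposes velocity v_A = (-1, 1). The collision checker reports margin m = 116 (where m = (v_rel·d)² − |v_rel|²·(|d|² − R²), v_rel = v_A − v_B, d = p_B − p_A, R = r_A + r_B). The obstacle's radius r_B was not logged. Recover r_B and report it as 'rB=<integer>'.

m = 116
d = (15, 6);  v_rel = (2, 4),  |v_rel|² = 20
v_rel×d = (2)·(6) − (4)·(15) = -48
since m = R²·20 − (-48)²:  R² = (2304 + 116) / 20 = 121
R = √121 = 11  ⇒  r_B = 11 − 3 = 8

rB=8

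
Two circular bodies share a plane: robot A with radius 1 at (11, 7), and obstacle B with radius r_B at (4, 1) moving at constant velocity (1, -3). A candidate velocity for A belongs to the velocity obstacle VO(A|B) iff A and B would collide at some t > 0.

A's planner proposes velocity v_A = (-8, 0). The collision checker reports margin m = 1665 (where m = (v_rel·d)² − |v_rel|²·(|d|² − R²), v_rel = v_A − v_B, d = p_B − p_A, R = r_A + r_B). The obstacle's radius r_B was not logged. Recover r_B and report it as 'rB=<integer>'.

m = 1665
d = (-7, -6);  v_rel = (-9, 3),  |v_rel|² = 90
v_rel×d = (-9)·(-6) − (3)·(-7) = 75
since m = R²·90 − 75²:  R² = (5625 + 1665) / 90 = 81
R = √81 = 9  ⇒  r_B = 9 − 1 = 8

rB=8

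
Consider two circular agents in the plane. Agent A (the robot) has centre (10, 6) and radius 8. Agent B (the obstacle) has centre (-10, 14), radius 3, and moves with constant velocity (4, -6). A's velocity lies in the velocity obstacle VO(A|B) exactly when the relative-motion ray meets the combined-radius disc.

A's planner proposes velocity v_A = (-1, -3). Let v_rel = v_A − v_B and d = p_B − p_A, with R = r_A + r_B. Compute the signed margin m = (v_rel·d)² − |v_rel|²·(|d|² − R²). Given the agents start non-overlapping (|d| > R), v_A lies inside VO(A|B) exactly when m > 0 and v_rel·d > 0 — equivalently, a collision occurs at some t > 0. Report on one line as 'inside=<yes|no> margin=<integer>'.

d = (-20, 8),  |d|² = 464;  R = 8+3 = 11,  c = 464−11² = 343
v_rel = (-5, 3),  |v_rel|² = 34;  v_rel·d = (-5)·(-20) + (3)·(8) = 124
34·t² − 248·t + 343 = 0  ⇒  m = 124² − 34·343 = 3714
m = 3714 > 0,  v_rel·d = 124 > 0  ⇒  inside

inside=yes margin=3714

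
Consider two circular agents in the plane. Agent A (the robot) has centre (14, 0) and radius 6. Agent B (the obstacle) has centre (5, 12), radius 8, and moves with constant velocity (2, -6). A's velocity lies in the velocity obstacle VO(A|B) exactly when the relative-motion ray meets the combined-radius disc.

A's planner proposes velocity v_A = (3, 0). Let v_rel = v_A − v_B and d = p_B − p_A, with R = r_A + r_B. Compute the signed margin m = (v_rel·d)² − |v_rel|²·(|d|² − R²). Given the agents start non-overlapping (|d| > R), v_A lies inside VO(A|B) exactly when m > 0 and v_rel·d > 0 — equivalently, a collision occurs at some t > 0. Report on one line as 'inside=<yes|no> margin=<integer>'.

d = (-9, 12),  |d|² = 225;  R = 6+8 = 14,  c = 225−14² = 29
v_rel = (1, 6),  |v_rel|² = 37;  v_rel·d = (1)·(-9) + (6)·(12) = 63
37·t² − 126·t + 29 = 0  ⇒  m = 63² − 37·29 = 2896
m = 2896 > 0,  v_rel·d = 63 > 0  ⇒  inside

inside=yes margin=2896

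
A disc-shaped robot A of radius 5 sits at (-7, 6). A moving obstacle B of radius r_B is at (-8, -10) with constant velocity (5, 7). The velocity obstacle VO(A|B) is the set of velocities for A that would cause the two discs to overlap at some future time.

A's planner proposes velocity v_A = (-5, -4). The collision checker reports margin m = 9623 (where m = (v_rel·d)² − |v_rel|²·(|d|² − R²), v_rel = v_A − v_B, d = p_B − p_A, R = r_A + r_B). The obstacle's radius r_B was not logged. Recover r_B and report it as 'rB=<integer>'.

m = 9623
d = (-1, -16);  v_rel = (-10, -11),  |v_rel|² = 221
v_rel×d = (-10)·(-16) − (-11)·(-1) = 149
since m = R²·221 − 149²:  R² = (22201 + 9623) / 221 = 144
R = √144 = 12  ⇒  r_B = 12 − 5 = 7

rB=7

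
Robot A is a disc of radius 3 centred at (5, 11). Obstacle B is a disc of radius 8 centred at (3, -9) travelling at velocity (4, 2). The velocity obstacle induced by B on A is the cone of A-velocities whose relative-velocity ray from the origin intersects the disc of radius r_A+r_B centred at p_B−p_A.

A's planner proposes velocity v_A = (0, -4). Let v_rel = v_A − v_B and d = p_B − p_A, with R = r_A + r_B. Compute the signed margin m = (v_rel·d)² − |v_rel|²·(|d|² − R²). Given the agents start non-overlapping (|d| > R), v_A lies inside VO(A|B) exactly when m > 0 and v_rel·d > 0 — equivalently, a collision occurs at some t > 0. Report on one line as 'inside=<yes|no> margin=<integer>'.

d = (-2, -20),  |d|² = 404;  R = 3+8 = 11,  c = 404−11² = 283
v_rel = (-4, -6),  |v_rel|² = 52;  v_rel·d = (-4)·(-2) + (-6)·(-20) = 128
52·t² − 256·t + 283 = 0  ⇒  m = 128² − 52·283 = 1668
m = 1668 > 0,  v_rel·d = 128 > 0  ⇒  inside

inside=yes margin=1668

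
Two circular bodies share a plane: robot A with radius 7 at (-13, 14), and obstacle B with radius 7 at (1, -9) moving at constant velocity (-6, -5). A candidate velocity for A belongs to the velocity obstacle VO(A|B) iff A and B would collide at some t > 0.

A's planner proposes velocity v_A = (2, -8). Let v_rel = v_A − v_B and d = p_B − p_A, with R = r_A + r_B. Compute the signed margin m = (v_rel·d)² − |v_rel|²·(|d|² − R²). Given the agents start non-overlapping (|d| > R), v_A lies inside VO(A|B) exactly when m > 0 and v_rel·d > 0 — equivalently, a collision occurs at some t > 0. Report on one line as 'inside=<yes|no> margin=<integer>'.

d = (14, -23),  |d|² = 725;  R = 7+7 = 14,  c = 725−14² = 529
v_rel = (8, -3),  |v_rel|² = 73;  v_rel·d = (8)·(14) + (-3)·(-23) = 181
73·t² − 362·t + 529 = 0  ⇒  m = 181² − 73·529 = -5856
m = -5856 < 0,  v_rel·d = 181 > 0  ⇒  outside

inside=no margin=-5856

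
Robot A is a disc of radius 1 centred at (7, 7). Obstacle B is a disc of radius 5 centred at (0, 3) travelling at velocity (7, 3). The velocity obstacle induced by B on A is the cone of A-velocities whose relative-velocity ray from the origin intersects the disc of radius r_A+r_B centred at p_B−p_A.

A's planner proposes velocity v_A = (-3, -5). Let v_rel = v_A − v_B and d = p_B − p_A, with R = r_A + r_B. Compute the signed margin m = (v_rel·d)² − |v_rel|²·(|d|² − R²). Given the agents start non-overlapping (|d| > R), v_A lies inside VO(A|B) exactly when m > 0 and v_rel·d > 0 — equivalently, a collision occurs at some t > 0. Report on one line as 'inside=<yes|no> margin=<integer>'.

d = (-7, -4),  |d|² = 65;  R = 1+5 = 6,  c = 65−6² = 29
v_rel = (-10, -8),  |v_rel|² = 164;  v_rel·d = (-10)·(-7) + (-8)·(-4) = 102
164·t² − 204·t + 29 = 0  ⇒  m = 102² − 164·29 = 5648
m = 5648 > 0,  v_rel·d = 102 > 0  ⇒  inside

inside=yes margin=5648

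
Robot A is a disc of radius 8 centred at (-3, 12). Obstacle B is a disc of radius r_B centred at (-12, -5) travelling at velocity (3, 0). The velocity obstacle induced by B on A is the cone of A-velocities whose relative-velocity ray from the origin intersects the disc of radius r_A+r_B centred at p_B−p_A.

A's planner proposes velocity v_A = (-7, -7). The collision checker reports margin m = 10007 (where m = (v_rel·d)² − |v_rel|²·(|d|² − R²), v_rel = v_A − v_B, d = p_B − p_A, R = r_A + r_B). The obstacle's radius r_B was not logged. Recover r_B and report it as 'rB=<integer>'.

m = 10007
d = (-9, -17);  v_rel = (-10, -7),  |v_rel|² = 149
v_rel×d = (-10)·(-17) − (-7)·(-9) = 107
since m = R²·149 − 107²:  R² = (11449 + 10007) / 149 = 144
R = √144 = 12  ⇒  r_B = 12 − 8 = 4

rB=4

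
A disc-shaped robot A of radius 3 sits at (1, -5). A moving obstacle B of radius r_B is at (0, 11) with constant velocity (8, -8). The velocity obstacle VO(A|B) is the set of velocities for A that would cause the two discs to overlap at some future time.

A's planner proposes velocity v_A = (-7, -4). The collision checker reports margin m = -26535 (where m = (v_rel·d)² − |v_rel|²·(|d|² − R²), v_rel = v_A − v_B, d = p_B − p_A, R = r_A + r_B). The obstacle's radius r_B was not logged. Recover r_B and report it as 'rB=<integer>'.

m = -26535
d = (-1, 16);  v_rel = (-15, 4),  |v_rel|² = 241
v_rel×d = (-15)·(16) − (4)·(-1) = -236
since m = R²·241 − (-236)²:  R² = (55696 + -26535) / 241 = 121
R = √121 = 11  ⇒  r_B = 11 − 3 = 8

rB=8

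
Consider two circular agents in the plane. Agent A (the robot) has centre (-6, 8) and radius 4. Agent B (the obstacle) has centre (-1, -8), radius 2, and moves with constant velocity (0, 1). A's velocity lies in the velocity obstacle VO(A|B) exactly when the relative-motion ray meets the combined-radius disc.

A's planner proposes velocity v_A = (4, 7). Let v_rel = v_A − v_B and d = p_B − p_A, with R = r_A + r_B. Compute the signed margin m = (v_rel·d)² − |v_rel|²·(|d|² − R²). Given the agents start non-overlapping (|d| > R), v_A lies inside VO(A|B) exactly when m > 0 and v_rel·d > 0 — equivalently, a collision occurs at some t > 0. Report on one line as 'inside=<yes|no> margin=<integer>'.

d = (5, -16),  |d|² = 281;  R = 4+2 = 6,  c = 281−6² = 245
v_rel = (4, 6),  |v_rel|² = 52;  v_rel·d = (4)·(5) + (6)·(-16) = -76
52·t² + 152·t + 245 = 0  ⇒  m = (-76)² − 52·245 = -6964
m = -6964 < 0,  v_rel·d = -76 < 0  ⇒  outside

inside=no margin=-6964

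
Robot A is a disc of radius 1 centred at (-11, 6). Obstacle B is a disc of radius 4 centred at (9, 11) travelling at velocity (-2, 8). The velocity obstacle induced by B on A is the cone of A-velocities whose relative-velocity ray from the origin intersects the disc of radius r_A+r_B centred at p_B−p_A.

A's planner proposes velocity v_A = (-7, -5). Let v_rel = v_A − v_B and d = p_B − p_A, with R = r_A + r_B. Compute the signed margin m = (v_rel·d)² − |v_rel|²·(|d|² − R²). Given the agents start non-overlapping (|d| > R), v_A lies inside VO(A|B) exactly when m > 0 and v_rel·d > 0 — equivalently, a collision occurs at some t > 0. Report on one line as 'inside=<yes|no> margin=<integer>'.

d = (20, 5),  |d|² = 425;  R = 1+4 = 5,  c = 425−5² = 400
v_rel = (-5, -13),  |v_rel|² = 194;  v_rel·d = (-5)·(20) + (-13)·(5) = -165
194·t² + 330·t + 400 = 0  ⇒  m = (-165)² − 194·400 = -50375
m = -50375 < 0,  v_rel·d = -165 < 0  ⇒  outside

inside=no margin=-50375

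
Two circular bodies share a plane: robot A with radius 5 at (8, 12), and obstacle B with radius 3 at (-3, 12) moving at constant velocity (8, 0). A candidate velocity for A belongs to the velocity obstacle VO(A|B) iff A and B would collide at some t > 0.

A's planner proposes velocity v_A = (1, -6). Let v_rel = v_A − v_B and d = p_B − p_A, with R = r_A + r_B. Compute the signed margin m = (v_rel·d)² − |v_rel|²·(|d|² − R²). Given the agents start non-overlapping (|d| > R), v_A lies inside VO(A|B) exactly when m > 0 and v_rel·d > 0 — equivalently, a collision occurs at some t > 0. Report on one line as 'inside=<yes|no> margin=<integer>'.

d = (-11, 0),  |d|² = 121;  R = 5+3 = 8,  c = 121−8² = 57
v_rel = (-7, -6),  |v_rel|² = 85;  v_rel·d = (-7)·(-11) + (-6)·(0) = 77
85·t² − 154·t + 57 = 0  ⇒  m = 77² − 85·57 = 1084
m = 1084 > 0,  v_rel·d = 77 > 0  ⇒  inside

inside=yes margin=1084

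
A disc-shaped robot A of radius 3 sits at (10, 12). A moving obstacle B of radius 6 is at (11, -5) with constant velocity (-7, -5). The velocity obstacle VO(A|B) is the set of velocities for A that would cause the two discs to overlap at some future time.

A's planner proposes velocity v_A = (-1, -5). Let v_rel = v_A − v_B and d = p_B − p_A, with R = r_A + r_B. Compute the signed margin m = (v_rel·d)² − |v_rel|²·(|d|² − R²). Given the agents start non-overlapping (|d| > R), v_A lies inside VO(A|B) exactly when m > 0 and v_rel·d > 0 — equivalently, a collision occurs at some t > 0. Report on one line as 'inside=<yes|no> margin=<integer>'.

d = (1, -17),  |d|² = 290;  R = 3+6 = 9,  c = 290−9² = 209
v_rel = (6, 0),  |v_rel|² = 36;  v_rel·d = (6)·(1) + (0)·(-17) = 6
36·t² − 12·t + 209 = 0  ⇒  m = 6² − 36·209 = -7488
m = -7488 < 0,  v_rel·d = 6 > 0  ⇒  outside

inside=no margin=-7488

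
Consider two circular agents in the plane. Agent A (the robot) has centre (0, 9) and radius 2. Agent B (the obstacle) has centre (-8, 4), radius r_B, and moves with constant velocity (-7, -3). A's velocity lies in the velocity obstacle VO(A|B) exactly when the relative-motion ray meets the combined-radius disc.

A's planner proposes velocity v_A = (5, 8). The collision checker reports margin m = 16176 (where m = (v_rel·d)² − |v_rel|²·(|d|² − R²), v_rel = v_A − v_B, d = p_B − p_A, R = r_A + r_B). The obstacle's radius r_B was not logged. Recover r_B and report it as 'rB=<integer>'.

m = 16176
d = (-8, -5);  v_rel = (12, 11),  |v_rel|² = 265
v_rel×d = (12)·(-5) − (11)·(-8) = 28
since m = R²·265 − 28²:  R² = (784 + 16176) / 265 = 64
R = √64 = 8  ⇒  r_B = 8 − 2 = 6

rB=6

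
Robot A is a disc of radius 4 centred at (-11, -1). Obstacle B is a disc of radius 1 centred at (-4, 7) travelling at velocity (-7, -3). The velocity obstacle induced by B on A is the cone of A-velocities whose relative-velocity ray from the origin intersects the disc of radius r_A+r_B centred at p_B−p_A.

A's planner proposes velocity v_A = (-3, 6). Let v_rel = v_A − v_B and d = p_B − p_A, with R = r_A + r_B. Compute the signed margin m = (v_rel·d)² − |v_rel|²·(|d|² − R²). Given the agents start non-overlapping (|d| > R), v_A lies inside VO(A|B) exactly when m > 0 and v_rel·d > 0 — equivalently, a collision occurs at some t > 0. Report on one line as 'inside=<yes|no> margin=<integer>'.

d = (7, 8),  |d|² = 113;  R = 4+1 = 5,  c = 113−5² = 88
v_rel = (4, 9),  |v_rel|² = 97;  v_rel·d = (4)·(7) + (9)·(8) = 100
97·t² − 200·t + 88 = 0  ⇒  m = 100² − 97·88 = 1464
m = 1464 > 0,  v_rel·d = 100 > 0  ⇒  inside

inside=yes margin=1464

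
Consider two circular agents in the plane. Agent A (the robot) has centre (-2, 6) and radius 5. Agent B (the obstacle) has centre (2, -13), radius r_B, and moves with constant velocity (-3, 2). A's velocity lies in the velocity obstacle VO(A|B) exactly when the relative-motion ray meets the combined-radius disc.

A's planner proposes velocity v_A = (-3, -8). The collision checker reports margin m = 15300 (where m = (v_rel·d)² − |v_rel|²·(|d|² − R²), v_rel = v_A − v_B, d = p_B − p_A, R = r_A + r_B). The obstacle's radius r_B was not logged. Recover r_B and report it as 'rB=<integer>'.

m = 15300
d = (4, -19);  v_rel = (0, -10),  |v_rel|² = 100
v_rel×d = (0)·(-19) − (-10)·(4) = 40
since m = R²·100 − 40²:  R² = (1600 + 15300) / 100 = 169
R = √169 = 13  ⇒  r_B = 13 − 5 = 8

rB=8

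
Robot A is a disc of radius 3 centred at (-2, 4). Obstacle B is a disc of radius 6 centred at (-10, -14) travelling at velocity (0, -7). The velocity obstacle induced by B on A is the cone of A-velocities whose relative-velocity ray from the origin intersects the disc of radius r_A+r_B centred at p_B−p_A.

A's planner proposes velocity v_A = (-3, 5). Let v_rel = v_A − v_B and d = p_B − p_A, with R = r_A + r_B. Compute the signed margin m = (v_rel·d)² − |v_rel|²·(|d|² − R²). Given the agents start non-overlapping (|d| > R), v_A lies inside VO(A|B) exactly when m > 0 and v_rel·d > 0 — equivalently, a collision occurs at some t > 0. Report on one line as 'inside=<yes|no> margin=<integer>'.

d = (-8, -18),  |d|² = 388;  R = 3+6 = 9,  c = 388−9² = 307
v_rel = (-3, 12),  |v_rel|² = 153;  v_rel·d = (-3)·(-8) + (12)·(-18) = -192
153·t² + 384·t + 307 = 0  ⇒  m = (-192)² − 153·307 = -10107
m = -10107 < 0,  v_rel·d = -192 < 0  ⇒  outside

inside=no margin=-10107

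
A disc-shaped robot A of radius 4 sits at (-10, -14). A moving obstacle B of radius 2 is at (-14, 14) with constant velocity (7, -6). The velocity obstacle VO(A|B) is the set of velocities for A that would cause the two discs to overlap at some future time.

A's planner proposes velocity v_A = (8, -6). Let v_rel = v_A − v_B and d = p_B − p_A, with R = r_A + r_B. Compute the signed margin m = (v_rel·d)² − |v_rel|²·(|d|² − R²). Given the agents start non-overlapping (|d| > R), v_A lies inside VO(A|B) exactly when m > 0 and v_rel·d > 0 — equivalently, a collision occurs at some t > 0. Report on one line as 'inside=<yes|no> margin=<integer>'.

d = (-4, 28),  |d|² = 800;  R = 4+2 = 6,  c = 800−6² = 764
v_rel = (1, 0),  |v_rel|² = 1;  v_rel·d = (1)·(-4) + (0)·(28) = -4
1·t² + 8·t + 764 = 0  ⇒  m = (-4)² − 1·764 = -748
m = -748 < 0,  v_rel·d = -4 < 0  ⇒  outside

inside=no margin=-748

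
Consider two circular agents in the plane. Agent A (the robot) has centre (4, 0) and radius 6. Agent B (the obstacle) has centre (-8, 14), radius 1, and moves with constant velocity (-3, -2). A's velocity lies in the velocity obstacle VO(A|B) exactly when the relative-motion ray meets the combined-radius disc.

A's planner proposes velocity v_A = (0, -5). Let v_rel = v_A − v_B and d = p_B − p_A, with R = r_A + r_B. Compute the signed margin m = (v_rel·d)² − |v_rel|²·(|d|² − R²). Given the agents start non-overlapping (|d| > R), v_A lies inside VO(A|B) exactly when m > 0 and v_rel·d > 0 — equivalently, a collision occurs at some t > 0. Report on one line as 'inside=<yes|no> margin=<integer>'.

d = (-12, 14),  |d|² = 340;  R = 6+1 = 7,  c = 340−7² = 291
v_rel = (3, -3),  |v_rel|² = 18;  v_rel·d = (3)·(-12) + (-3)·(14) = -78
18·t² + 156·t + 291 = 0  ⇒  m = (-78)² − 18·291 = 846
m = 846 > 0,  v_rel·d = -78 < 0  ⇒  outside

inside=no margin=846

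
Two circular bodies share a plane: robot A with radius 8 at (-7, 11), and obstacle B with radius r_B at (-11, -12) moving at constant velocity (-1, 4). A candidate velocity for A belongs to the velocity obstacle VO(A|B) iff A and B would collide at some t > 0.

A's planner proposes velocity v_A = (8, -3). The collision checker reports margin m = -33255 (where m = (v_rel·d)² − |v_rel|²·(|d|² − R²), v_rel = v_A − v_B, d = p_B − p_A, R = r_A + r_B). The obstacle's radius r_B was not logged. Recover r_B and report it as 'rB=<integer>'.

m = -33255
d = (-4, -23);  v_rel = (9, -7),  |v_rel|² = 130
v_rel×d = (9)·(-23) − (-7)·(-4) = -235
since m = R²·130 − (-235)²:  R² = (55225 + -33255) / 130 = 169
R = √169 = 13  ⇒  r_B = 13 − 8 = 5

rB=5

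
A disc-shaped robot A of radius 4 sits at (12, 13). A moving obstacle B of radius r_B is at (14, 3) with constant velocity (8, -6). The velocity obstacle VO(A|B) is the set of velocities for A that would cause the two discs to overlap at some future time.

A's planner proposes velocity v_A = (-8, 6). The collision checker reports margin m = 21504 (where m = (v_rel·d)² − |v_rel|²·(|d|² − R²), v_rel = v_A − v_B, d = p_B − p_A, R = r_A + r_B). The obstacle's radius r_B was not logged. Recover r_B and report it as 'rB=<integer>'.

m = 21504
d = (2, -10);  v_rel = (-16, 12),  |v_rel|² = 400
v_rel×d = (-16)·(-10) − (12)·(2) = 136
since m = R²·400 − 136²:  R² = (18496 + 21504) / 400 = 100
R = √100 = 10  ⇒  r_B = 10 − 4 = 6

rB=6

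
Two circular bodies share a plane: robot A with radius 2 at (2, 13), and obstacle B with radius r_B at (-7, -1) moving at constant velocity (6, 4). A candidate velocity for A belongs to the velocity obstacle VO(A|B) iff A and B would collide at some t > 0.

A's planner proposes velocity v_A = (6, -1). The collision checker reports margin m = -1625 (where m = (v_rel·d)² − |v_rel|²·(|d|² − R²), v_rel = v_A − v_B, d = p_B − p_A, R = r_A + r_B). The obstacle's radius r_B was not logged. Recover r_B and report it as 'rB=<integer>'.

m = -1625
d = (-9, -14);  v_rel = (0, -5),  |v_rel|² = 25
v_rel×d = (0)·(-14) − (-5)·(-9) = -45
since m = R²·25 − (-45)²:  R² = (2025 + -1625) / 25 = 16
R = √16 = 4  ⇒  r_B = 4 − 2 = 2

rB=2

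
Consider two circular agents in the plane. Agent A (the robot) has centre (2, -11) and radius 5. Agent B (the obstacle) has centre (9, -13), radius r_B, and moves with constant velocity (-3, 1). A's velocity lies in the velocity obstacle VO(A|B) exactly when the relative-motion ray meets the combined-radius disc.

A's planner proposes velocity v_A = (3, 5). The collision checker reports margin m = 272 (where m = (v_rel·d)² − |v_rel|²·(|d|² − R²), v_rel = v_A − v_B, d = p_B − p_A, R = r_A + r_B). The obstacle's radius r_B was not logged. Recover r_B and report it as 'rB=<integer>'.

m = 272
d = (7, -2);  v_rel = (6, 4),  |v_rel|² = 52
v_rel×d = (6)·(-2) − (4)·(7) = -40
since m = R²·52 − (-40)²:  R² = (1600 + 272) / 52 = 36
R = √36 = 6  ⇒  r_B = 6 − 5 = 1

rB=1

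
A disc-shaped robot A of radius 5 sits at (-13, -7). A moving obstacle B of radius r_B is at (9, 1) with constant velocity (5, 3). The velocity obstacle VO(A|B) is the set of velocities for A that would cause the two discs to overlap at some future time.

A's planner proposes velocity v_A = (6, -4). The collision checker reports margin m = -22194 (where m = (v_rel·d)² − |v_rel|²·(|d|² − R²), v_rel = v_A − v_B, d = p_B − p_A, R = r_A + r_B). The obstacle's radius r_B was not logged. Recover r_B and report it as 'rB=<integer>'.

m = -22194
d = (22, 8);  v_rel = (1, -7),  |v_rel|² = 50
v_rel×d = (1)·(8) − (-7)·(22) = 162
since m = R²·50 − 162²:  R² = (26244 + -22194) / 50 = 81
R = √81 = 9  ⇒  r_B = 9 − 5 = 4

rB=4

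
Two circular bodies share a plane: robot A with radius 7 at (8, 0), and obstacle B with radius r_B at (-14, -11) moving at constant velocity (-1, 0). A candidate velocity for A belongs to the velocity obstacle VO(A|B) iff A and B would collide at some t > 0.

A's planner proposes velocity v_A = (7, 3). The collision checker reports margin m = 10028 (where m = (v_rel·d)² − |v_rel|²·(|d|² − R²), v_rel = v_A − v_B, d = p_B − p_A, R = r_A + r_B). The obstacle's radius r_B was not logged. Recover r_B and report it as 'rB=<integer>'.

m = 10028
d = (-22, -11);  v_rel = (8, 3),  |v_rel|² = 73
v_rel×d = (8)·(-11) − (3)·(-22) = -22
since m = R²·73 − (-22)²:  R² = (484 + 10028) / 73 = 144
R = √144 = 12  ⇒  r_B = 12 − 7 = 5

rB=5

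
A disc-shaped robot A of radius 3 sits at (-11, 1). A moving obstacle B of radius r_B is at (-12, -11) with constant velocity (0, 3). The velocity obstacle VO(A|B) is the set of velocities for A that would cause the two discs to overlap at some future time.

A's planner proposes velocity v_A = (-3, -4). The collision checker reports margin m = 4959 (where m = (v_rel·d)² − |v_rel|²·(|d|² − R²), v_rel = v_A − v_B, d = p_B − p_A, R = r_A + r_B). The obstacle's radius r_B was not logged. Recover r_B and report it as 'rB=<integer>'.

m = 4959
d = (-1, -12);  v_rel = (-3, -7),  |v_rel|² = 58
v_rel×d = (-3)·(-12) − (-7)·(-1) = 29
since m = R²·58 − 29²:  R² = (841 + 4959) / 58 = 100
R = √100 = 10  ⇒  r_B = 10 − 3 = 7

rB=7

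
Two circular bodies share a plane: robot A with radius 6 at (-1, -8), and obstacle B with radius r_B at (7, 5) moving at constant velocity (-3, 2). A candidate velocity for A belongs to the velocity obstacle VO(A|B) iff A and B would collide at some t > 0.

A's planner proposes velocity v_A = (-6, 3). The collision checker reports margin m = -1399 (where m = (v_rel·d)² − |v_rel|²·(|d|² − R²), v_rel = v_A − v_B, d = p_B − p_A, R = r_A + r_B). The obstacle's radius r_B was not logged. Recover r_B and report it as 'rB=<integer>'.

m = -1399
d = (8, 13);  v_rel = (-3, 1),  |v_rel|² = 10
v_rel×d = (-3)·(13) − (1)·(8) = -47
since m = R²·10 − (-47)²:  R² = (2209 + -1399) / 10 = 81
R = √81 = 9  ⇒  r_B = 9 − 6 = 3

rB=3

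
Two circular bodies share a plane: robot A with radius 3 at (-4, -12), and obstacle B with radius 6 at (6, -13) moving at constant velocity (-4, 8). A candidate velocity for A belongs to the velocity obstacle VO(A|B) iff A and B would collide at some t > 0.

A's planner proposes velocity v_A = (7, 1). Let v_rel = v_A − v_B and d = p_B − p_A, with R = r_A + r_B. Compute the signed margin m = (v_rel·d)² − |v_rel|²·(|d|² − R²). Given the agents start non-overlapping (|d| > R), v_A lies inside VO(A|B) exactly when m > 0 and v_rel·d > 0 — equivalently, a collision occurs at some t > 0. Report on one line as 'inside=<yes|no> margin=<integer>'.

d = (10, -1),  |d|² = 101;  R = 3+6 = 9,  c = 101−9² = 20
v_rel = (11, -7),  |v_rel|² = 170;  v_rel·d = (11)·(10) + (-7)·(-1) = 117
170·t² − 234·t + 20 = 0  ⇒  m = 117² − 170·20 = 10289
m = 10289 > 0,  v_rel·d = 117 > 0  ⇒  inside

inside=yes margin=10289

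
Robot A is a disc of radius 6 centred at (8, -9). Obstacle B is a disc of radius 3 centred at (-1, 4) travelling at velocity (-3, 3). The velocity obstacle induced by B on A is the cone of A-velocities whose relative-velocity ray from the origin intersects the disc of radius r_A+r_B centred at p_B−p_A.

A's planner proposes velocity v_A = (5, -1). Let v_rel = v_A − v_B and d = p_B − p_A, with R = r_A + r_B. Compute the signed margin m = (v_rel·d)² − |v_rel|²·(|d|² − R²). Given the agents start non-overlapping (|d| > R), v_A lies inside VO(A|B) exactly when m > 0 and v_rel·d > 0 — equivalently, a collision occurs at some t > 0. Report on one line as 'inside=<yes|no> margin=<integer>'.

d = (-9, 13),  |d|² = 250;  R = 6+3 = 9,  c = 250−9² = 169
v_rel = (8, -4),  |v_rel|² = 80;  v_rel·d = (8)·(-9) + (-4)·(13) = -124
80·t² + 248·t + 169 = 0  ⇒  m = (-124)² − 80·169 = 1856
m = 1856 > 0,  v_rel·d = -124 < 0  ⇒  outside

inside=no margin=1856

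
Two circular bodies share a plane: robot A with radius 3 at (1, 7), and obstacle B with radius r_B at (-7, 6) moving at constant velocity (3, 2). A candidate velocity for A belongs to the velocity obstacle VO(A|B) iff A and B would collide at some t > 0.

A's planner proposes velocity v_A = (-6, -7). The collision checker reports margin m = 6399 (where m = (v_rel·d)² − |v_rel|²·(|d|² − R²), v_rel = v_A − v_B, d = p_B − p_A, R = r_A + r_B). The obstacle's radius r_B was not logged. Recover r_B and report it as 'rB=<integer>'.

m = 6399
d = (-8, -1);  v_rel = (-9, -9),  |v_rel|² = 162
v_rel×d = (-9)·(-1) − (-9)·(-8) = -63
since m = R²·162 − (-63)²:  R² = (3969 + 6399) / 162 = 64
R = √64 = 8  ⇒  r_B = 8 − 3 = 5

rB=5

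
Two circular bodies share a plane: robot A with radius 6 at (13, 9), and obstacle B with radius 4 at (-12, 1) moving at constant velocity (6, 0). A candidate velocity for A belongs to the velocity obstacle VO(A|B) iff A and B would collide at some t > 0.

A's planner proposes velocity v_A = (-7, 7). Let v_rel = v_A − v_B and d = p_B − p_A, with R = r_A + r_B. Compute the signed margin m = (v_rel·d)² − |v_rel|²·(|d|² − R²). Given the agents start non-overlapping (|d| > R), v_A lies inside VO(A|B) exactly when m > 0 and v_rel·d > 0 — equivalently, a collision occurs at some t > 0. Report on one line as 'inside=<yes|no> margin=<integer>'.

d = (-25, -8),  |d|² = 689;  R = 6+4 = 10,  c = 689−10² = 589
v_rel = (-13, 7),  |v_rel|² = 218;  v_rel·d = (-13)·(-25) + (7)·(-8) = 269
218·t² − 538·t + 589 = 0  ⇒  m = 269² − 218·589 = -56041
m = -56041 < 0,  v_rel·d = 269 > 0  ⇒  outside

inside=no margin=-56041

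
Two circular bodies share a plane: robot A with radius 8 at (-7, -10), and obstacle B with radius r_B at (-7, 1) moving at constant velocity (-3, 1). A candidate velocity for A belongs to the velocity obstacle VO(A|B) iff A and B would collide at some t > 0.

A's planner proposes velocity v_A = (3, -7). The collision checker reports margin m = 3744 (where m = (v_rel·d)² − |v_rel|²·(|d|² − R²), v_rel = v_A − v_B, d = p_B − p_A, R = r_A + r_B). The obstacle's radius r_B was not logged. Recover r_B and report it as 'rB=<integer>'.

m = 3744
d = (0, 11);  v_rel = (6, -8),  |v_rel|² = 100
v_rel×d = (6)·(11) − (-8)·(0) = 66
since m = R²·100 − 66²:  R² = (4356 + 3744) / 100 = 81
R = √81 = 9  ⇒  r_B = 9 − 8 = 1

rB=1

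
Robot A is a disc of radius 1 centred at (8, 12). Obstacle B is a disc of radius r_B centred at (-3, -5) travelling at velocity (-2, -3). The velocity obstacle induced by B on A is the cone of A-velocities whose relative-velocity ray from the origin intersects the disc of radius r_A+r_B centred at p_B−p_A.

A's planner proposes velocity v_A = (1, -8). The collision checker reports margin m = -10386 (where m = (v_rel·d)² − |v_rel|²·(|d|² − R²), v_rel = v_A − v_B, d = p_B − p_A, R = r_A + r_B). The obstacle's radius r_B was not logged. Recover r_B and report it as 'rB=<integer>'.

m = -10386
d = (-11, -17);  v_rel = (3, -5),  |v_rel|² = 34
v_rel×d = (3)·(-17) − (-5)·(-11) = -106
since m = R²·34 − (-106)²:  R² = (11236 + -10386) / 34 = 25
R = √25 = 5  ⇒  r_B = 5 − 1 = 4

rB=4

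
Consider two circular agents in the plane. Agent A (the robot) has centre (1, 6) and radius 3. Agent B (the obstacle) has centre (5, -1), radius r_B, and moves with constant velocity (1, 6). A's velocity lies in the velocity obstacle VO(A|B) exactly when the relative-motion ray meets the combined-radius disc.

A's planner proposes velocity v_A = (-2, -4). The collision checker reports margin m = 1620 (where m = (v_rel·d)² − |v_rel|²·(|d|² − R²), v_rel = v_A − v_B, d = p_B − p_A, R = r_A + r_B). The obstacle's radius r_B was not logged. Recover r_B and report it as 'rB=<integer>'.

m = 1620
d = (4, -7);  v_rel = (-3, -10),  |v_rel|² = 109
v_rel×d = (-3)·(-7) − (-10)·(4) = 61
since m = R²·109 − 61²:  R² = (3721 + 1620) / 109 = 49
R = √49 = 7  ⇒  r_B = 7 − 3 = 4

rB=4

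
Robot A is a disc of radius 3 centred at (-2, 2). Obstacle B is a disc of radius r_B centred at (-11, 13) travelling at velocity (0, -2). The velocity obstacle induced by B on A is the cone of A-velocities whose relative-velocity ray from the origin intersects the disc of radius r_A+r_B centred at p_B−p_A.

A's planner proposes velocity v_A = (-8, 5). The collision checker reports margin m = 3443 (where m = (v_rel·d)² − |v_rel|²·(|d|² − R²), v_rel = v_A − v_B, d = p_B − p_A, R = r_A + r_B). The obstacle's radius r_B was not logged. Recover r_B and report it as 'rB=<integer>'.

m = 3443
d = (-9, 11);  v_rel = (-8, 7),  |v_rel|² = 113
v_rel×d = (-8)·(11) − (7)·(-9) = -25
since m = R²·113 − (-25)²:  R² = (625 + 3443) / 113 = 36
R = √36 = 6  ⇒  r_B = 6 − 3 = 3

rB=3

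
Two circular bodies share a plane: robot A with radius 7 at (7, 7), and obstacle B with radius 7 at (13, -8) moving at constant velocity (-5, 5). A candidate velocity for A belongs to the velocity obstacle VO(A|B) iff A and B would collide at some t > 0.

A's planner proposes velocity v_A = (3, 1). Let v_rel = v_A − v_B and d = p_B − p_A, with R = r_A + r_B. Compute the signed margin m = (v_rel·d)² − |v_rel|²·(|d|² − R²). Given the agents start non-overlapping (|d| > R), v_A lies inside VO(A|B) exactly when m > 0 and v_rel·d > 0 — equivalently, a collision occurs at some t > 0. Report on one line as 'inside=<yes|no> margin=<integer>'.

d = (6, -15),  |d|² = 261;  R = 7+7 = 14,  c = 261−14² = 65
v_rel = (8, -4),  |v_rel|² = 80;  v_rel·d = (8)·(6) + (-4)·(-15) = 108
80·t² − 216·t + 65 = 0  ⇒  m = 108² − 80·65 = 6464
m = 6464 > 0,  v_rel·d = 108 > 0  ⇒  inside

inside=yes margin=6464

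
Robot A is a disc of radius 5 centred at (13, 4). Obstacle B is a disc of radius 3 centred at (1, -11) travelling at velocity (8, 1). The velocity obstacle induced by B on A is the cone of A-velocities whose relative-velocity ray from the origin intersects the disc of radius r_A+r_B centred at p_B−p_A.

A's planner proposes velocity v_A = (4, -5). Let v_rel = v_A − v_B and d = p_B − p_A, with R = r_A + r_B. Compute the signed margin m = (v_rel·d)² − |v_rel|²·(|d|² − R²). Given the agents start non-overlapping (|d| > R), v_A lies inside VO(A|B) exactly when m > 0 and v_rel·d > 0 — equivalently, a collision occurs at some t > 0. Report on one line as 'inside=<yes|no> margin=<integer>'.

d = (-12, -15),  |d|² = 369;  R = 5+3 = 8,  c = 369−8² = 305
v_rel = (-4, -6),  |v_rel|² = 52;  v_rel·d = (-4)·(-12) + (-6)·(-15) = 138
52·t² − 276·t + 305 = 0  ⇒  m = 138² − 52·305 = 3184
m = 3184 > 0,  v_rel·d = 138 > 0  ⇒  inside

inside=yes margin=3184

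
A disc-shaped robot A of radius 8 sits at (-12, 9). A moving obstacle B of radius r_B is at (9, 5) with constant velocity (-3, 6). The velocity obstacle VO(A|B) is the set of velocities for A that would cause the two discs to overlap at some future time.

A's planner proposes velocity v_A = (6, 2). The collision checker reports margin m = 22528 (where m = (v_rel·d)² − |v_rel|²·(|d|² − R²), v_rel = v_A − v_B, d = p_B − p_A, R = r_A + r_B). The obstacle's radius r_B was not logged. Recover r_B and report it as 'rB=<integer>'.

m = 22528
d = (21, -4);  v_rel = (9, -4),  |v_rel|² = 97
v_rel×d = (9)·(-4) − (-4)·(21) = 48
since m = R²·97 − 48²:  R² = (2304 + 22528) / 97 = 256
R = √256 = 16  ⇒  r_B = 16 − 8 = 8

rB=8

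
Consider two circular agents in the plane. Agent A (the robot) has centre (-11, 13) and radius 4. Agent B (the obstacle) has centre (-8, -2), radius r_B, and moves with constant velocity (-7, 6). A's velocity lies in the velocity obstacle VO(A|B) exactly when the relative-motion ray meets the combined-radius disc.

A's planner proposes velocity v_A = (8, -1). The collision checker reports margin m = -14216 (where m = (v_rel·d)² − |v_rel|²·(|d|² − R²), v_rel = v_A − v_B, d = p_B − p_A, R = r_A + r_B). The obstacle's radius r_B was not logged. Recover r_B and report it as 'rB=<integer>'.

m = -14216
d = (3, -15);  v_rel = (15, -7),  |v_rel|² = 274
v_rel×d = (15)·(-15) − (-7)·(3) = -204
since m = R²·274 − (-204)²:  R² = (41616 + -14216) / 274 = 100
R = √100 = 10  ⇒  r_B = 10 − 4 = 6

rB=6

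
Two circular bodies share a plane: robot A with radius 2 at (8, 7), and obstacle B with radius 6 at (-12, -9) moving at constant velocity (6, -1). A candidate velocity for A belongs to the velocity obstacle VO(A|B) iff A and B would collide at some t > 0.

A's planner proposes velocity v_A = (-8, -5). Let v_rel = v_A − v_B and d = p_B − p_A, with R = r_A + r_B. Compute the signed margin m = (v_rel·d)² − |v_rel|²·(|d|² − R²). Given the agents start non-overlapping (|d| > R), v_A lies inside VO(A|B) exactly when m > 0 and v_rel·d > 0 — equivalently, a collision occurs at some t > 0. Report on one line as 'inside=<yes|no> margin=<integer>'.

d = (-20, -16),  |d|² = 656;  R = 2+6 = 8,  c = 656−8² = 592
v_rel = (-14, -4),  |v_rel|² = 212;  v_rel·d = (-14)·(-20) + (-4)·(-16) = 344
212·t² − 688·t + 592 = 0  ⇒  m = 344² − 212·592 = -7168
m = -7168 < 0,  v_rel·d = 344 > 0  ⇒  outside

inside=no margin=-7168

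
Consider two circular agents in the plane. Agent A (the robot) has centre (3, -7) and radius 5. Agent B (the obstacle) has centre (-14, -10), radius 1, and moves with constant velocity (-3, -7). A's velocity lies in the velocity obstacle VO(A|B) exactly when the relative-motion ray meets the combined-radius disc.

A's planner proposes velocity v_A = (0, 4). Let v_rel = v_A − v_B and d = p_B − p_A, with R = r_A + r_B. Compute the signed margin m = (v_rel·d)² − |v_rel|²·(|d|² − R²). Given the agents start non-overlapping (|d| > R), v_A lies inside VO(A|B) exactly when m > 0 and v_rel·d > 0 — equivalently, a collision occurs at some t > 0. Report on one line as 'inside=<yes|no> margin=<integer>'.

d = (-17, -3),  |d|² = 298;  R = 5+1 = 6,  c = 298−6² = 262
v_rel = (3, 11),  |v_rel|² = 130;  v_rel·d = (3)·(-17) + (11)·(-3) = -84
130·t² + 168·t + 262 = 0  ⇒  m = (-84)² − 130·262 = -27004
m = -27004 < 0,  v_rel·d = -84 < 0  ⇒  outside

inside=no margin=-27004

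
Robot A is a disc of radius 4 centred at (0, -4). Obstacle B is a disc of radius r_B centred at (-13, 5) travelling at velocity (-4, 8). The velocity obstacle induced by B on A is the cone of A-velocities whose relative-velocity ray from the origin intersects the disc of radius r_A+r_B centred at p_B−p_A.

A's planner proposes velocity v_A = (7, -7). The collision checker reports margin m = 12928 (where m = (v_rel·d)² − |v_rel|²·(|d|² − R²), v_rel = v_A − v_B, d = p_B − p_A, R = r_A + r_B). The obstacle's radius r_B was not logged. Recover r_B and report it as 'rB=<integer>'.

m = 12928
d = (-13, 9);  v_rel = (11, -15),  |v_rel|² = 346
v_rel×d = (11)·(9) − (-15)·(-13) = -96
since m = R²·346 − (-96)²:  R² = (9216 + 12928) / 346 = 64
R = √64 = 8  ⇒  r_B = 8 − 4 = 4

rB=4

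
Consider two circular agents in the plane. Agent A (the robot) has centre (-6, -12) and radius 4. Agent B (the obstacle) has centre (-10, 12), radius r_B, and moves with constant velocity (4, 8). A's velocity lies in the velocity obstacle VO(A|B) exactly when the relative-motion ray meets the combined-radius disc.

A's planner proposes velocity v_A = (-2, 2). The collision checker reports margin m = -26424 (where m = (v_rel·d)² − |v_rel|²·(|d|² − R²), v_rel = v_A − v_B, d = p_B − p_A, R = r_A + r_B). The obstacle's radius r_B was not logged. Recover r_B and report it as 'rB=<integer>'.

m = -26424
d = (-4, 24);  v_rel = (-6, -6),  |v_rel|² = 72
v_rel×d = (-6)·(24) − (-6)·(-4) = -168
since m = R²·72 − (-168)²:  R² = (28224 + -26424) / 72 = 25
R = √25 = 5  ⇒  r_B = 5 − 4 = 1

rB=1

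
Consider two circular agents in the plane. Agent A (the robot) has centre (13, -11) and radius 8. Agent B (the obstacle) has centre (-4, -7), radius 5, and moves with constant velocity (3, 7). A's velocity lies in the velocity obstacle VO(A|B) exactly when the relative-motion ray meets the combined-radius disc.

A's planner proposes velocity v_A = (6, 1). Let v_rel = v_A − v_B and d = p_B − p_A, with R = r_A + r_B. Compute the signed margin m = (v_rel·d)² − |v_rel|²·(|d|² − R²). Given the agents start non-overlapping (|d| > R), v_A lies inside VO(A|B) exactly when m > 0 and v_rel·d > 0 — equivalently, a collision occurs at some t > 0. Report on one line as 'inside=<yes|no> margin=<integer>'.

d = (-17, 4),  |d|² = 305;  R = 8+5 = 13,  c = 305−13² = 136
v_rel = (3, -6),  |v_rel|² = 45;  v_rel·d = (3)·(-17) + (-6)·(4) = -75
45·t² + 150·t + 136 = 0  ⇒  m = (-75)² − 45·136 = -495
m = -495 < 0,  v_rel·d = -75 < 0  ⇒  outside

inside=no margin=-495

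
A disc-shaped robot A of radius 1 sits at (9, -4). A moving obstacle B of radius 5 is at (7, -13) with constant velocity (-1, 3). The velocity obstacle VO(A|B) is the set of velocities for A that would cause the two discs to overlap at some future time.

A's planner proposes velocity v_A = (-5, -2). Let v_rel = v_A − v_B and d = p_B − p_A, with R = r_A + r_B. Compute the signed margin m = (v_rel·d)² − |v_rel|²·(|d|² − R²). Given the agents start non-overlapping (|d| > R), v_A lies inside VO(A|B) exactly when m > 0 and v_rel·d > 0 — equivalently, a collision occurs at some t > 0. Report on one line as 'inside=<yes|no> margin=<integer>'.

d = (-2, -9),  |d|² = 85;  R = 1+5 = 6,  c = 85−6² = 49
v_rel = (-4, -5),  |v_rel|² = 41;  v_rel·d = (-4)·(-2) + (-5)·(-9) = 53
41·t² − 106·t + 49 = 0  ⇒  m = 53² − 41·49 = 800
m = 800 > 0,  v_rel·d = 53 > 0  ⇒  inside

inside=yes margin=800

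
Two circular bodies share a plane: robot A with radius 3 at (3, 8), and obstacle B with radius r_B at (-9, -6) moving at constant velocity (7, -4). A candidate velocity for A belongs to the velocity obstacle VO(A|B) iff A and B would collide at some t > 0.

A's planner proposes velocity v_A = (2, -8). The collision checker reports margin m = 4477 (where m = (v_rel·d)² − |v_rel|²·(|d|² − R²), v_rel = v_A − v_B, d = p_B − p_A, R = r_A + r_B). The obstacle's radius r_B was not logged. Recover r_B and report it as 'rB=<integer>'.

m = 4477
d = (-12, -14);  v_rel = (-5, -4),  |v_rel|² = 41
v_rel×d = (-5)·(-14) − (-4)·(-12) = 22
since m = R²·41 − 22²:  R² = (484 + 4477) / 41 = 121
R = √121 = 11  ⇒  r_B = 11 − 3 = 8

rB=8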